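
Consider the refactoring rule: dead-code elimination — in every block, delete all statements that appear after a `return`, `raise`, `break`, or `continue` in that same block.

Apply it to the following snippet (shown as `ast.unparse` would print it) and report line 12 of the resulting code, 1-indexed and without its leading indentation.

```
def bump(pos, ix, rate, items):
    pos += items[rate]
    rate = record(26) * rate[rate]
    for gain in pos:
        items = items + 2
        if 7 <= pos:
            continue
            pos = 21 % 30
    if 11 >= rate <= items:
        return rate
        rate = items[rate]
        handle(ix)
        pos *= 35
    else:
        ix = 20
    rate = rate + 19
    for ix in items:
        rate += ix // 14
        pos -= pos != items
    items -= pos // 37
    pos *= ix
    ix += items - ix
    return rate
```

rate = rate + 19

Transformed code:
def bump(pos, ix, rate, items):
    pos += items[rate]
    rate = record(26) * rate[rate]
    for gain in pos:
        items = items + 2
        if 7 <= pos:
            continue
    if 11 >= rate <= items:
        return rate
    else:
        ix = 20
    rate = rate + 19
    for ix in items:
        rate += ix // 14
        pos -= pos != items
    items -= pos // 37
    pos *= ix
    ix += items - ix
    return rate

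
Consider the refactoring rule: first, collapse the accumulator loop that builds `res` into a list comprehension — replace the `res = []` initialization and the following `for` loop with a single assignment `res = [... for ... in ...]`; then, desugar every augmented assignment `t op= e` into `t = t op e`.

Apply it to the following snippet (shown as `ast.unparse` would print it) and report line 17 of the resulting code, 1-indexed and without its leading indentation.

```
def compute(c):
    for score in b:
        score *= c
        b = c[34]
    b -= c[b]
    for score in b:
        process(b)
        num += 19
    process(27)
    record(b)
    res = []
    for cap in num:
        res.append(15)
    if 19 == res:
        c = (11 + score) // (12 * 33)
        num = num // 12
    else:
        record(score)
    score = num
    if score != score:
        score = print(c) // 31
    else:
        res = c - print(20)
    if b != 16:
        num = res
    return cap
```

score = num

Transformed code:
def compute(c):
    for score in b:
        score = score * c
        b = c[34]
    b = b - c[b]
    for score in b:
        process(b)
        num = num + 19
    process(27)
    record(b)
    res = [15 for cap in num]
    if 19 == res:
        c = (11 + score) // (12 * 33)
        num = num // 12
    else:
        record(score)
    score = num
    if score != score:
        score = print(c) // 31
    else:
        res = c - print(20)
    if b != 16:
        num = res
    return cap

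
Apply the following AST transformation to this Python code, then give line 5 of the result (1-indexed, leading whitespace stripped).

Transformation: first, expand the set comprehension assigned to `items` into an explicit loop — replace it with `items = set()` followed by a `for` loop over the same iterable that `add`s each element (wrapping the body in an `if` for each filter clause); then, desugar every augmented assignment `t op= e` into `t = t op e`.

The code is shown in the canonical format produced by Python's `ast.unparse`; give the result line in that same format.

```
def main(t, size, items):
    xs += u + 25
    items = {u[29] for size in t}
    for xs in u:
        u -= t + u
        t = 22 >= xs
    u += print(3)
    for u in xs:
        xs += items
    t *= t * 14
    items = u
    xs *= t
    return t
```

Transformed code:
def main(t, size, items):
    xs = xs + (u + 25)
    items = set()
    for size in t:
        items.add(u[29])
    for xs in u:
        u = u - (t + u)
        t = 22 >= xs
    u = u + print(3)
    for u in xs:
        xs = xs + items
    t = t * (t * 14)
    items = u
    xs = xs * t
    return t

items.add(u[29])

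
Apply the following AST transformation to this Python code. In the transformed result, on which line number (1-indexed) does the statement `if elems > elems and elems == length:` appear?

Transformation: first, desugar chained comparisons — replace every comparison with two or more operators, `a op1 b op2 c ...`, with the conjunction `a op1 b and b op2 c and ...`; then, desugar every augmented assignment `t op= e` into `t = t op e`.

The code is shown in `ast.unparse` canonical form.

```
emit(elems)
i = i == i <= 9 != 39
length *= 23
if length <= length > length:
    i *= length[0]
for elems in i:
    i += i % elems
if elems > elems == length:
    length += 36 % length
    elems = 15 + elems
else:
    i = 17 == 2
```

Transformed code:
emit(elems)
i = i == i and i <= 9 and (9 != 39)
length = length * 23
if length <= length and length > length:
    i = i * length[0]
for elems in i:
    i = i + i % elems
if elems > elems and elems == length:
    length = length + 36 % length
    elems = 15 + elems
else:
    i = 17 == 2

8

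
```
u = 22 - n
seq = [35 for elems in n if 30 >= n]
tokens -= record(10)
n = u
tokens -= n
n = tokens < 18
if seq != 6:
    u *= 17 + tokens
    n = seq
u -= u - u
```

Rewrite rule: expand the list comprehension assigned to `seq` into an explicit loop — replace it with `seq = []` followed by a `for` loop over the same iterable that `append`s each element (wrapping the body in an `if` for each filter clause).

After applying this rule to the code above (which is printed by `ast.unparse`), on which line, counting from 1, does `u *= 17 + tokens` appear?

Transformed code:
u = 22 - n
seq = []
for elems in n:
    if 30 >= n:
        seq.append(35)
tokens -= record(10)
n = u
tokens -= n
n = tokens < 18
if seq != 6:
    u *= 17 + tokens
    n = seq
u -= u - u

11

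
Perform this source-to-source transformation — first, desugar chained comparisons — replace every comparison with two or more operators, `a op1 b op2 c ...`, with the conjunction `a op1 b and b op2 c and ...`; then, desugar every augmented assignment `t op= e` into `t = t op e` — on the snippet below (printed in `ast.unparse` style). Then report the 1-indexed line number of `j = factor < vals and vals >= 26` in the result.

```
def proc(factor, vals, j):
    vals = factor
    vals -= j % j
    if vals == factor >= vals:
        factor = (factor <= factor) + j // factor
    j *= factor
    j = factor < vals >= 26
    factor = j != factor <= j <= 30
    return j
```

7

Transformed code:
def proc(factor, vals, j):
    vals = factor
    vals = vals - j % j
    if vals == factor and factor >= vals:
        factor = (factor <= factor) + j // factor
    j = j * factor
    j = factor < vals and vals >= 26
    factor = j != factor and factor <= j and (j <= 30)
    return j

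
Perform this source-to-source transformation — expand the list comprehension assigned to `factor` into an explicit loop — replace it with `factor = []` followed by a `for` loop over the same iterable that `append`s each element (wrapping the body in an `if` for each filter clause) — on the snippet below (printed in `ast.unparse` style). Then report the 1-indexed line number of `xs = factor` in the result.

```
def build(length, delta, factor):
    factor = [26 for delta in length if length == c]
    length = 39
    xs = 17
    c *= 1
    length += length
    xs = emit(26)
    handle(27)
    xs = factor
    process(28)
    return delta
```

12

Transformed code:
def build(length, delta, factor):
    factor = []
    for delta in length:
        if length == c:
            factor.append(26)
    length = 39
    xs = 17
    c *= 1
    length += length
    xs = emit(26)
    handle(27)
    xs = factor
    process(28)
    return delta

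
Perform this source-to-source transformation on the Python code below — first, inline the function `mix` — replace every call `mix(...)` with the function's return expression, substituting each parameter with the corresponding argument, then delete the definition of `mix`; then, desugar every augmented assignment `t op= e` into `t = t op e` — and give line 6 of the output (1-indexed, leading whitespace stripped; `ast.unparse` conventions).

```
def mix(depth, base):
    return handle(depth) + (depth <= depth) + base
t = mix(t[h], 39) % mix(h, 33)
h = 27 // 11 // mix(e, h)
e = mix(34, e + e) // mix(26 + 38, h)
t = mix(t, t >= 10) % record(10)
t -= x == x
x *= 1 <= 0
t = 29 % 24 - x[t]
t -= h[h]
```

Transformed code:
t = (handle(t[h]) + (t[h] <= t[h]) + 39) % (handle(h) + (h <= h) + 33)
h = 27 // 11 // (handle(e) + (e <= e) + h)
e = (handle(34) + (34 <= 34) + (e + e)) // (handle(26 + 38) + (26 + 38 <= 26 + 38) + h)
t = (handle(t) + (t <= t) + (t >= 10)) % record(10)
t = t - (x == x)
x = x * (1 <= 0)
t = 29 % 24 - x[t]
t = t - h[h]

x = x * (1 <= 0)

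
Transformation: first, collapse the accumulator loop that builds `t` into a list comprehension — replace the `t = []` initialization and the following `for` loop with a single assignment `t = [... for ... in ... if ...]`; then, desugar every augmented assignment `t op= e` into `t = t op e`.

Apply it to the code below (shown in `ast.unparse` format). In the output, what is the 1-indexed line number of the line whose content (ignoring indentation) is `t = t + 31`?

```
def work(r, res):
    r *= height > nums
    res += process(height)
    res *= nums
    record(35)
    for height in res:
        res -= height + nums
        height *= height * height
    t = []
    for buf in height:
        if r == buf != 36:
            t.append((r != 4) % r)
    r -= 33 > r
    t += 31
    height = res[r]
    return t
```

11

Transformed code:
def work(r, res):
    r = r * (height > nums)
    res = res + process(height)
    res = res * nums
    record(35)
    for height in res:
        res = res - (height + nums)
        height = height * (height * height)
    t = [(r != 4) % r for buf in height if r == buf != 36]
    r = r - (33 > r)
    t = t + 31
    height = res[r]
    return t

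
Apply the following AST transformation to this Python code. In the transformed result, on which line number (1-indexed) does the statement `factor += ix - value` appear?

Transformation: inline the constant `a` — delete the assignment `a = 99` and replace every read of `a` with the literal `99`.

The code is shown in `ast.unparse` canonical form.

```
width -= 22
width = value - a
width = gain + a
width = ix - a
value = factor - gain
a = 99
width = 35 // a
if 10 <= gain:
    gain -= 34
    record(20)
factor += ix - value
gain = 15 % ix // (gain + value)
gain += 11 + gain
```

Transformed code:
width -= 22
width = value - 99
width = gain + 99
width = ix - 99
value = factor - gain
width = 35 // 99
if 10 <= gain:
    gain -= 34
    record(20)
factor += ix - value
gain = 15 % ix // (gain + value)
gain += 11 + gain

10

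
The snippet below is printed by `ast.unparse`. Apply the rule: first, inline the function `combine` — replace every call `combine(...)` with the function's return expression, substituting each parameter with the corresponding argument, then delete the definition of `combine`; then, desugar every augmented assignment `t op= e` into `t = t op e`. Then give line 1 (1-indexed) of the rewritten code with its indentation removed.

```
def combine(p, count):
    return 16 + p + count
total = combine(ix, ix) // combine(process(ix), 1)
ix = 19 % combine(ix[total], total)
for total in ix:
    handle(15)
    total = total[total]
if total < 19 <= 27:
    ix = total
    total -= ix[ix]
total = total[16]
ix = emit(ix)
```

total = (16 + ix + ix) // (16 + process(ix) + 1)

Transformed code:
total = (16 + ix + ix) // (16 + process(ix) + 1)
ix = 19 % (16 + ix[total] + total)
for total in ix:
    handle(15)
    total = total[total]
if total < 19 <= 27:
    ix = total
    total = total - ix[ix]
total = total[16]
ix = emit(ix)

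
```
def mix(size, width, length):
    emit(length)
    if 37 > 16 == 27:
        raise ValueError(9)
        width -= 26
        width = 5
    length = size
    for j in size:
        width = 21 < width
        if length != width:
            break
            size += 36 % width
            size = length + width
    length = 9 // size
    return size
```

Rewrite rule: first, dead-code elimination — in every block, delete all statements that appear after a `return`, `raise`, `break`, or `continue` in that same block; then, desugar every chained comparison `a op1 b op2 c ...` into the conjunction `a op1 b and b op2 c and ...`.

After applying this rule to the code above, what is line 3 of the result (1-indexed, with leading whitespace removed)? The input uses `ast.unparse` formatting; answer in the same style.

if 37 > 16 and 16 == 27:

Transformed code:
def mix(size, width, length):
    emit(length)
    if 37 > 16 and 16 == 27:
        raise ValueError(9)
    length = size
    for j in size:
        width = 21 < width
        if length != width:
            break
    length = 9 // size
    return size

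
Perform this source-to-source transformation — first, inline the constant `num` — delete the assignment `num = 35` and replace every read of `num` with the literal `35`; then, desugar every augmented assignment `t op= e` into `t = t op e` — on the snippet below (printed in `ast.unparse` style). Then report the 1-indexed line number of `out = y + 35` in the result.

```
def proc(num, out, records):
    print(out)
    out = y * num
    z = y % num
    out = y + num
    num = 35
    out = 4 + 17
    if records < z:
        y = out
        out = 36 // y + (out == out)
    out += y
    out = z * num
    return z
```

Transformed code:
def proc(num, out, records):
    print(out)
    out = y * 35
    z = y % 35
    out = y + 35
    out = 4 + 17
    if records < z:
        y = out
        out = 36 // y + (out == out)
    out = out + y
    out = z * 35
    return z

5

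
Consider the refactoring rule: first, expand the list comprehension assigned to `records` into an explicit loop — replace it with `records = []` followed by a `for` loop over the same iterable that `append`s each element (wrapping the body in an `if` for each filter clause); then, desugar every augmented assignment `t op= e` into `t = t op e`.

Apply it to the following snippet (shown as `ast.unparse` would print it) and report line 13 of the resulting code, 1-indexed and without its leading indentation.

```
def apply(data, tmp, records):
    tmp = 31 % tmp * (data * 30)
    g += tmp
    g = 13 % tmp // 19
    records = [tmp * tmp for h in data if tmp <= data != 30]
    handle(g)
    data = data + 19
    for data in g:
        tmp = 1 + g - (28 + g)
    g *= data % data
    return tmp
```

g = g * (data % data)

Transformed code:
def apply(data, tmp, records):
    tmp = 31 % tmp * (data * 30)
    g = g + tmp
    g = 13 % tmp // 19
    records = []
    for h in data:
        if tmp <= data != 30:
            records.append(tmp * tmp)
    handle(g)
    data = data + 19
    for data in g:
        tmp = 1 + g - (28 + g)
    g = g * (data % data)
    return tmp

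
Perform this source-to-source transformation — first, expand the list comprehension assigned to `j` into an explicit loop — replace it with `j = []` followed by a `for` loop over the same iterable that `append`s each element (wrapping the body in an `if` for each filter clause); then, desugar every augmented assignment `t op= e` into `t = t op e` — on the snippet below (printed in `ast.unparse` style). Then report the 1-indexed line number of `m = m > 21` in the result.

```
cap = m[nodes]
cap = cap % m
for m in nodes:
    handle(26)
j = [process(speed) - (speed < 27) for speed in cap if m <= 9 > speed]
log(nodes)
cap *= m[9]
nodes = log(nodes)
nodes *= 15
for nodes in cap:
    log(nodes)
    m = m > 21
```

15

Transformed code:
cap = m[nodes]
cap = cap % m
for m in nodes:
    handle(26)
j = []
for speed in cap:
    if m <= 9 > speed:
        j.append(process(speed) - (speed < 27))
log(nodes)
cap = cap * m[9]
nodes = log(nodes)
nodes = nodes * 15
for nodes in cap:
    log(nodes)
    m = m > 21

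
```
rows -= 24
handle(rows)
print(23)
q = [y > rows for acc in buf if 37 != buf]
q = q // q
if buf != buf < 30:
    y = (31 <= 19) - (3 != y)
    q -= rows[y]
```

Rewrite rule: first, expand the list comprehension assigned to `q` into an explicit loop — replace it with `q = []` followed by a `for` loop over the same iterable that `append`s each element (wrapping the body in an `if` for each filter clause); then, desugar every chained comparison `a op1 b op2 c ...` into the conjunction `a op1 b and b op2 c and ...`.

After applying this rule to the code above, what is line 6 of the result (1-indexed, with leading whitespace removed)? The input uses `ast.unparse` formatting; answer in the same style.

Transformed code:
rows -= 24
handle(rows)
print(23)
q = []
for acc in buf:
    if 37 != buf:
        q.append(y > rows)
q = q // q
if buf != buf and buf < 30:
    y = (31 <= 19) - (3 != y)
    q -= rows[y]

if 37 != buf:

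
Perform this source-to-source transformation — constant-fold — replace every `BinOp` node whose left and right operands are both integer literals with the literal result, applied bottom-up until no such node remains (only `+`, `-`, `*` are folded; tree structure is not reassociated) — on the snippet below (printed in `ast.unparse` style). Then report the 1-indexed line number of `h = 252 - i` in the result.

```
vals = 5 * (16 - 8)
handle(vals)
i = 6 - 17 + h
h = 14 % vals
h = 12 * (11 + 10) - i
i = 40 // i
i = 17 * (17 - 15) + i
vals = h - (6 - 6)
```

5

Transformed code:
vals = 40
handle(vals)
i = -11 + h
h = 14 % vals
h = 252 - i
i = 40 // i
i = 34 + i
vals = h - 0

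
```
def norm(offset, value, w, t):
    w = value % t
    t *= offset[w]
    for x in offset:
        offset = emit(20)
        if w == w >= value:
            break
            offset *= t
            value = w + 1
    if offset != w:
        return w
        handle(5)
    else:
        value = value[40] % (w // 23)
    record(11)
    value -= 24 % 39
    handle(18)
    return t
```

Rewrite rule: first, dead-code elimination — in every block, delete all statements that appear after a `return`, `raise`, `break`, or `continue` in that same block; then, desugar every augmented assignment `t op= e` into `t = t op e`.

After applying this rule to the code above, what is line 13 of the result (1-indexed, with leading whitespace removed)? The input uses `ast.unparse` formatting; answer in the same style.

Transformed code:
def norm(offset, value, w, t):
    w = value % t
    t = t * offset[w]
    for x in offset:
        offset = emit(20)
        if w == w >= value:
            break
    if offset != w:
        return w
    else:
        value = value[40] % (w // 23)
    record(11)
    value = value - 24 % 39
    handle(18)
    return t

value = value - 24 % 39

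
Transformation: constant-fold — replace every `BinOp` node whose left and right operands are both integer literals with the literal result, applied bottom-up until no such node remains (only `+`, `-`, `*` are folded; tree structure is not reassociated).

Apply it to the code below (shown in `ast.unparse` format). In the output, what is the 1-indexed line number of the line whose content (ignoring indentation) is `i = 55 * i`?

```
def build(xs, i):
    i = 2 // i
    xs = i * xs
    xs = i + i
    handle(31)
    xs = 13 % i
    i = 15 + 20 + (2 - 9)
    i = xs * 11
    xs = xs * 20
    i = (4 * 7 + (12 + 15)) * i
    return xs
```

Transformed code:
def build(xs, i):
    i = 2 // i
    xs = i * xs
    xs = i + i
    handle(31)
    xs = 13 % i
    i = 28
    i = xs * 11
    xs = xs * 20
    i = 55 * i
    return xs

10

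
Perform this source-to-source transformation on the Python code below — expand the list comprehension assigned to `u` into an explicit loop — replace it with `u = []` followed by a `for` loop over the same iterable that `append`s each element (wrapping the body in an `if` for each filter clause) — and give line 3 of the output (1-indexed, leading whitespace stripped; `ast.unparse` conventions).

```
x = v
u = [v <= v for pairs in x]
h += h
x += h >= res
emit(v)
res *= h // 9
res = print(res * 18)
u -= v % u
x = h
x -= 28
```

for pairs in x:

Transformed code:
x = v
u = []
for pairs in x:
    u.append(v <= v)
h += h
x += h >= res
emit(v)
res *= h // 9
res = print(res * 18)
u -= v % u
x = h
x -= 28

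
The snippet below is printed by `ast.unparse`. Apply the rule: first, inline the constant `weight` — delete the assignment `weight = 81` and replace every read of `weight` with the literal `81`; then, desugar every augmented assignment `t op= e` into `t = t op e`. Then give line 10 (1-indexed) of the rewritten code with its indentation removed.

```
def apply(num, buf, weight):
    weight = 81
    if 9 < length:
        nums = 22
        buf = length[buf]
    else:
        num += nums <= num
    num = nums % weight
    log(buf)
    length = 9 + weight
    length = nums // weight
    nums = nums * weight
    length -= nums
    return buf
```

Transformed code:
def apply(num, buf, weight):
    if 9 < length:
        nums = 22
        buf = length[buf]
    else:
        num = num + (nums <= num)
    num = nums % 81
    log(buf)
    length = 9 + 81
    length = nums // 81
    nums = nums * 81
    length = length - nums
    return buf

length = nums // 81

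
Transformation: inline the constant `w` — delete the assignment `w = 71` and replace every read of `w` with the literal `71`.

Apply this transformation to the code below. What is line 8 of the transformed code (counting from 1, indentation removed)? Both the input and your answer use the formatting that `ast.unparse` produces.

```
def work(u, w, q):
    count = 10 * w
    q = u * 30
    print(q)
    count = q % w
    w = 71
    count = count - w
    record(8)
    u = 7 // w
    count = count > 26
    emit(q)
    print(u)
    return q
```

u = 7 // 71

Transformed code:
def work(u, w, q):
    count = 10 * 71
    q = u * 30
    print(q)
    count = q % 71
    count = count - 71
    record(8)
    u = 7 // 71
    count = count > 26
    emit(q)
    print(u)
    return q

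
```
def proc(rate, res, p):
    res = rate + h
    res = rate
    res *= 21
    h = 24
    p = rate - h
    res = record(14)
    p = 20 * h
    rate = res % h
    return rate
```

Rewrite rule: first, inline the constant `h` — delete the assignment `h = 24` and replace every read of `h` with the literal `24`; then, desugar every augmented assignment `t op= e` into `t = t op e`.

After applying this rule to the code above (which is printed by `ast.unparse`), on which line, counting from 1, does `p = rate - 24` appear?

Transformed code:
def proc(rate, res, p):
    res = rate + 24
    res = rate
    res = res * 21
    p = rate - 24
    res = record(14)
    p = 20 * 24
    rate = res % 24
    return rate

5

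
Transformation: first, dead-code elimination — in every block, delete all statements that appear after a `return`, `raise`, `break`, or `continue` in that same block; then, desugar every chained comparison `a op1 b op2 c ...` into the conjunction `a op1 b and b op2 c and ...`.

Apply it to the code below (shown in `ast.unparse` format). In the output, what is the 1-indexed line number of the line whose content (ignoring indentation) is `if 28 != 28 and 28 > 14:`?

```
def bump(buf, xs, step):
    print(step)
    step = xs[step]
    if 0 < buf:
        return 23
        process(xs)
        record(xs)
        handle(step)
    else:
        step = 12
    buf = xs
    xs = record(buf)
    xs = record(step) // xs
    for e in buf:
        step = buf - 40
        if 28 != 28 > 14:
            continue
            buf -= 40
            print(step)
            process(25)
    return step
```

Transformed code:
def bump(buf, xs, step):
    print(step)
    step = xs[step]
    if 0 < buf:
        return 23
    else:
        step = 12
    buf = xs
    xs = record(buf)
    xs = record(step) // xs
    for e in buf:
        step = buf - 40
        if 28 != 28 and 28 > 14:
            continue
    return step

13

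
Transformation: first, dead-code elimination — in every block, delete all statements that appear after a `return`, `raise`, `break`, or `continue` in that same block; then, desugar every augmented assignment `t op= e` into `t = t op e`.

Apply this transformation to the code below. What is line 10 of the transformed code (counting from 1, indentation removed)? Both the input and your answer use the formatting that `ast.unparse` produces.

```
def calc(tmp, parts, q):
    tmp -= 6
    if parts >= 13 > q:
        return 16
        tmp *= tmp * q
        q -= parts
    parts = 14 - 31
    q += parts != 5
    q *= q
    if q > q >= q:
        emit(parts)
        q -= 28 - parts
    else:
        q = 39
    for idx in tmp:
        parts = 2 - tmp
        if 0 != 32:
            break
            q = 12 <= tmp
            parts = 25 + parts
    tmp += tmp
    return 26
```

Transformed code:
def calc(tmp, parts, q):
    tmp = tmp - 6
    if parts >= 13 > q:
        return 16
    parts = 14 - 31
    q = q + (parts != 5)
    q = q * q
    if q > q >= q:
        emit(parts)
        q = q - (28 - parts)
    else:
        q = 39
    for idx in tmp:
        parts = 2 - tmp
        if 0 != 32:
            break
    tmp = tmp + tmp
    return 26

q = q - (28 - parts)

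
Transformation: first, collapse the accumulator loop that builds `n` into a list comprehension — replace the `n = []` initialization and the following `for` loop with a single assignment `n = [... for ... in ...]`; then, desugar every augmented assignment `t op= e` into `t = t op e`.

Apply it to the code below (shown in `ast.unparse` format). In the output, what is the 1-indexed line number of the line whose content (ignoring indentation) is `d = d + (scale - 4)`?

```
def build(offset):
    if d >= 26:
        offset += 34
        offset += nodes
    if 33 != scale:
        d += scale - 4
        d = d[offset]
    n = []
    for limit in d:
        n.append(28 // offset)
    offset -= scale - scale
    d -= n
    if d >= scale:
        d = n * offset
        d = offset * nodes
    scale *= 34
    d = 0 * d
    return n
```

6

Transformed code:
def build(offset):
    if d >= 26:
        offset = offset + 34
        offset = offset + nodes
    if 33 != scale:
        d = d + (scale - 4)
        d = d[offset]
    n = [28 // offset for limit in d]
    offset = offset - (scale - scale)
    d = d - n
    if d >= scale:
        d = n * offset
        d = offset * nodes
    scale = scale * 34
    d = 0 * d
    return n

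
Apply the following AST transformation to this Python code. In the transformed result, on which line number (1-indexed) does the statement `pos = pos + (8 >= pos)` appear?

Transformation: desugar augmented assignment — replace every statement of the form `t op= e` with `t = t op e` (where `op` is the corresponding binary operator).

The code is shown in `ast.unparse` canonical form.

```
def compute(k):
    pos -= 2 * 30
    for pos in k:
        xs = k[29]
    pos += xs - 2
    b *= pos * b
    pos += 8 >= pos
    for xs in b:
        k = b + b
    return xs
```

Transformed code:
def compute(k):
    pos = pos - 2 * 30
    for pos in k:
        xs = k[29]
    pos = pos + (xs - 2)
    b = b * (pos * b)
    pos = pos + (8 >= pos)
    for xs in b:
        k = b + b
    return xs

7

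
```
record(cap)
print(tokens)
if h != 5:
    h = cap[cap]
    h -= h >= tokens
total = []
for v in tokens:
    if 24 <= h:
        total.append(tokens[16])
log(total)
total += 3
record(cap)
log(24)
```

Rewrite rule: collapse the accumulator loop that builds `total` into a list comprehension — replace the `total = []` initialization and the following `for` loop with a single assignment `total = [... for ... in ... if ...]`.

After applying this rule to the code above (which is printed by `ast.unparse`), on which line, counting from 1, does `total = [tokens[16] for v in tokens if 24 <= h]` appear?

Transformed code:
record(cap)
print(tokens)
if h != 5:
    h = cap[cap]
    h -= h >= tokens
total = [tokens[16] for v in tokens if 24 <= h]
log(total)
total += 3
record(cap)
log(24)

6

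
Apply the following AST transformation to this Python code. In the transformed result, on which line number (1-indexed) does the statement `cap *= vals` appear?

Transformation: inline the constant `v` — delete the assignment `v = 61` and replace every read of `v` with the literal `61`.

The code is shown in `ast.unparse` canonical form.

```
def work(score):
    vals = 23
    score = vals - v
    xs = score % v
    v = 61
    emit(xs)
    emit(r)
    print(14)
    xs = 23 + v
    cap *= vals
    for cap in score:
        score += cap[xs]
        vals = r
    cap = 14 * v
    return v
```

Transformed code:
def work(score):
    vals = 23
    score = vals - 61
    xs = score % 61
    emit(xs)
    emit(r)
    print(14)
    xs = 23 + 61
    cap *= vals
    for cap in score:
        score += cap[xs]
        vals = r
    cap = 14 * 61
    return 61

9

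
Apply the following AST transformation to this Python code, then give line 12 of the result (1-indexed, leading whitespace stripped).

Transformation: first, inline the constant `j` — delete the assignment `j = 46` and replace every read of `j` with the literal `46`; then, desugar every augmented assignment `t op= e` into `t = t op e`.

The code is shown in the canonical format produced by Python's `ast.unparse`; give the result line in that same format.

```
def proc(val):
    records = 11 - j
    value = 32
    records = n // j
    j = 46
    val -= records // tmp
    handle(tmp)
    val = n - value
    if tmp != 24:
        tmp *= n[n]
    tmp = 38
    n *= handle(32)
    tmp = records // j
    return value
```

Transformed code:
def proc(val):
    records = 11 - 46
    value = 32
    records = n // 46
    val = val - records // tmp
    handle(tmp)
    val = n - value
    if tmp != 24:
        tmp = tmp * n[n]
    tmp = 38
    n = n * handle(32)
    tmp = records // 46
    return value

tmp = records // 46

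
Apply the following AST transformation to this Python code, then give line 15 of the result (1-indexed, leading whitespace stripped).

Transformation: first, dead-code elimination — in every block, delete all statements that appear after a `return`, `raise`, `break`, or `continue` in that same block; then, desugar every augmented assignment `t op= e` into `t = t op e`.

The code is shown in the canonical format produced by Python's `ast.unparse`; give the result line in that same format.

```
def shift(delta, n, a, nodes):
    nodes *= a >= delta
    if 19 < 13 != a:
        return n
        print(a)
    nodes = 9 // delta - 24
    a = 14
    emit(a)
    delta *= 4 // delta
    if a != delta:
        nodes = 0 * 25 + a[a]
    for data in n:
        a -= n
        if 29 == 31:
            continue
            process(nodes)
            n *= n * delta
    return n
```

return n

Transformed code:
def shift(delta, n, a, nodes):
    nodes = nodes * (a >= delta)
    if 19 < 13 != a:
        return n
    nodes = 9 // delta - 24
    a = 14
    emit(a)
    delta = delta * (4 // delta)
    if a != delta:
        nodes = 0 * 25 + a[a]
    for data in n:
        a = a - n
        if 29 == 31:
            continue
    return n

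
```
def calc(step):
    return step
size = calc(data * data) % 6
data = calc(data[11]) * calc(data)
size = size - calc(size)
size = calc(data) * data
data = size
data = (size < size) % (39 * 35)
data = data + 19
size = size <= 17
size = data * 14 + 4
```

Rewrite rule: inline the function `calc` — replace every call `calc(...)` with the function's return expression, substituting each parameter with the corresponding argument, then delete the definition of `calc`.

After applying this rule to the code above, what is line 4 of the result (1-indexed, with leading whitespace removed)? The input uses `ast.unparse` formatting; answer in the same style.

size = data * data

Transformed code:
size = data * data % 6
data = data[11] * data
size = size - size
size = data * data
data = size
data = (size < size) % (39 * 35)
data = data + 19
size = size <= 17
size = data * 14 + 4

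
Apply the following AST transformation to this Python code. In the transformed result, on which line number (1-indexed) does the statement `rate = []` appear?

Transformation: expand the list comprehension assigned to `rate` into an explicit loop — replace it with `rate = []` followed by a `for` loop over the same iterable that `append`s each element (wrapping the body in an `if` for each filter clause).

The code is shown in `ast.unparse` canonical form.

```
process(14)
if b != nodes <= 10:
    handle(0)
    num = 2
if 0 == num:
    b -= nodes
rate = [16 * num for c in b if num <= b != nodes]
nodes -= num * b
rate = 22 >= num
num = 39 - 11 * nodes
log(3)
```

Transformed code:
process(14)
if b != nodes <= 10:
    handle(0)
    num = 2
if 0 == num:
    b -= nodes
rate = []
for c in b:
    if num <= b != nodes:
        rate.append(16 * num)
nodes -= num * b
rate = 22 >= num
num = 39 - 11 * nodes
log(3)

7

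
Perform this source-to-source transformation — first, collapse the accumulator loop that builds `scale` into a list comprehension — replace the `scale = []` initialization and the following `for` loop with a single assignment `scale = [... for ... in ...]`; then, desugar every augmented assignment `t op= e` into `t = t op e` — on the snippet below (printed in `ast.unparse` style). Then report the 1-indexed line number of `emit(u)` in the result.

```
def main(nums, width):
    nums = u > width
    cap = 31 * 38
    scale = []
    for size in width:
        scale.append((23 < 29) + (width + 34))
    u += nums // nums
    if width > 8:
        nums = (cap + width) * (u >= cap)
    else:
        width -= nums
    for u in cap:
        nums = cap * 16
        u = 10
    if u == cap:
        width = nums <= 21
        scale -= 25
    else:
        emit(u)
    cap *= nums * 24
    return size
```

17

Transformed code:
def main(nums, width):
    nums = u > width
    cap = 31 * 38
    scale = [(23 < 29) + (width + 34) for size in width]
    u = u + nums // nums
    if width > 8:
        nums = (cap + width) * (u >= cap)
    else:
        width = width - nums
    for u in cap:
        nums = cap * 16
        u = 10
    if u == cap:
        width = nums <= 21
        scale = scale - 25
    else:
        emit(u)
    cap = cap * (nums * 24)
    return size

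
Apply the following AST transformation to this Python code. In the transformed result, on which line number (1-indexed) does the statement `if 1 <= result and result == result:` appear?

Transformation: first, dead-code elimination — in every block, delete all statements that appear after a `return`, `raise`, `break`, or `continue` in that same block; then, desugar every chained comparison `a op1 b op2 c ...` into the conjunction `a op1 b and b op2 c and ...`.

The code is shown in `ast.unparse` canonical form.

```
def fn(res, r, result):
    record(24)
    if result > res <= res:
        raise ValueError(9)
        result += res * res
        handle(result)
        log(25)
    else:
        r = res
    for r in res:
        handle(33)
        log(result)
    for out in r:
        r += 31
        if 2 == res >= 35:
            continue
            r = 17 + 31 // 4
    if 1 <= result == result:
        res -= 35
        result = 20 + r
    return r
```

Transformed code:
def fn(res, r, result):
    record(24)
    if result > res and res <= res:
        raise ValueError(9)
    else:
        r = res
    for r in res:
        handle(33)
        log(result)
    for out in r:
        r += 31
        if 2 == res and res >= 35:
            continue
    if 1 <= result and result == result:
        res -= 35
        result = 20 + r
    return r

14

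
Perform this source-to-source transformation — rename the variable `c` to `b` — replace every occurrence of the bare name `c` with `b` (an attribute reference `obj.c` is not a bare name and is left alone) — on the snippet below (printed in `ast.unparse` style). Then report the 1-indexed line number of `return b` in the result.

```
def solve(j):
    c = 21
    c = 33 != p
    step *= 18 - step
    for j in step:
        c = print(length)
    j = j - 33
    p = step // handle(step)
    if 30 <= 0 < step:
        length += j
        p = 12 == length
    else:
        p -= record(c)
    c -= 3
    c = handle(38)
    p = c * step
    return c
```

Transformed code:
def solve(j):
    b = 21
    b = 33 != p
    step *= 18 - step
    for j in step:
        b = print(length)
    j = j - 33
    p = step // handle(step)
    if 30 <= 0 < step:
        length += j
        p = 12 == length
    else:
        p -= record(b)
    b -= 3
    b = handle(38)
    p = b * step
    return b

17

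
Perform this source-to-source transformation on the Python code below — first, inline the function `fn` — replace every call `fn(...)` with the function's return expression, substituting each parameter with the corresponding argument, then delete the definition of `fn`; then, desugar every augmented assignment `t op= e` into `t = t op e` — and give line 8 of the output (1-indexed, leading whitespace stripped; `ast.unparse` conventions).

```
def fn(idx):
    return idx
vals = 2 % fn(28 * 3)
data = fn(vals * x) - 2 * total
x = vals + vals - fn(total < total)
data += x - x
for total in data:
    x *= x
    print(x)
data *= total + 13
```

Transformed code:
vals = 2 % (28 * 3)
data = vals * x - 2 * total
x = vals + vals - (total < total)
data = data + (x - x)
for total in data:
    x = x * x
    print(x)
data = data * (total + 13)

data = data * (total + 13)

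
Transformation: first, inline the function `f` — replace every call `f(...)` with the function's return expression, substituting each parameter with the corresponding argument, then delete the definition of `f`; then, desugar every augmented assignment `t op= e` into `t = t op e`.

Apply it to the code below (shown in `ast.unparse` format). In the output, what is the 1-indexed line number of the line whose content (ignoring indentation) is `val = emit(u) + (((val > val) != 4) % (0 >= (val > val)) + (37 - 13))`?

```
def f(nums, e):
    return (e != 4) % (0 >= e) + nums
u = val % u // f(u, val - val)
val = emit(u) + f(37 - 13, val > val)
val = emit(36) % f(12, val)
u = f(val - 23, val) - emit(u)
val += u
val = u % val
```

2

Transformed code:
u = val % u // ((val - val != 4) % (0 >= val - val) + u)
val = emit(u) + (((val > val) != 4) % (0 >= (val > val)) + (37 - 13))
val = emit(36) % ((val != 4) % (0 >= val) + 12)
u = (val != 4) % (0 >= val) + (val - 23) - emit(u)
val = val + u
val = u % val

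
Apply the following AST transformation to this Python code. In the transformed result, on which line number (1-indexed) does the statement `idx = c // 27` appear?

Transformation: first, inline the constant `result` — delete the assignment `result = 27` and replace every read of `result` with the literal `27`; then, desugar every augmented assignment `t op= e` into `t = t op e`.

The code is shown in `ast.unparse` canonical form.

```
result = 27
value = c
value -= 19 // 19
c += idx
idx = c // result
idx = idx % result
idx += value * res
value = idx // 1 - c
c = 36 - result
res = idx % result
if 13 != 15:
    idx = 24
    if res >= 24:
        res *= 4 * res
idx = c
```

4

Transformed code:
value = c
value = value - 19 // 19
c = c + idx
idx = c // 27
idx = idx % 27
idx = idx + value * res
value = idx // 1 - c
c = 36 - 27
res = idx % 27
if 13 != 15:
    idx = 24
    if res >= 24:
        res = res * (4 * res)
idx = c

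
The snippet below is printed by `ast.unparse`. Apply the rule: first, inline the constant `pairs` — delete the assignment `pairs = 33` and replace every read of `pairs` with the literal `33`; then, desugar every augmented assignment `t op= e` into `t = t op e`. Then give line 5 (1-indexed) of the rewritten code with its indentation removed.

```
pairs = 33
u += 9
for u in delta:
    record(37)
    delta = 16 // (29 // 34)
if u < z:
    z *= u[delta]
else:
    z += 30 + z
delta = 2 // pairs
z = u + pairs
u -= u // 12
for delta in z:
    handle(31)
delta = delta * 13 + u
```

if u < z:

Transformed code:
u = u + 9
for u in delta:
    record(37)
    delta = 16 // (29 // 34)
if u < z:
    z = z * u[delta]
else:
    z = z + (30 + z)
delta = 2 // 33
z = u + 33
u = u - u // 12
for delta in z:
    handle(31)
delta = delta * 13 + u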